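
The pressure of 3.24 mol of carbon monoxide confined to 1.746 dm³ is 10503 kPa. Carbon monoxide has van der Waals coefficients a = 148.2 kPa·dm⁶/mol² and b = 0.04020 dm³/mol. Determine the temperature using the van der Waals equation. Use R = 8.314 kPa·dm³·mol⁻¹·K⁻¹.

T = (P + a n²/V²)(V − nb)/(nR)
P + a n²/V² = 10503 + (148.2)(3.24)²/(1.746)² = 11013 kPa
V − nb = 1.746 − (3.24)(0.04020) = 1.6158 dm³
T = (11013)(1.6158)/((3.24)(8.314)) = 660.6 K

T ≈ 660.6 K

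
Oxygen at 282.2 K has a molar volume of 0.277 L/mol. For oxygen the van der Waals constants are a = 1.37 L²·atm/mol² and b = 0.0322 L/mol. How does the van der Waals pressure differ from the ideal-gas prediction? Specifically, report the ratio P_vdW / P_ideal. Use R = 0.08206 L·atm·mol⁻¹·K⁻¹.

Ideal: P_ideal = RT/V_m = (0.08206)(282.2)/0.277 = 83.6005 atm
vdW: P = RT/(V_m − b) − a/V_m² = 23.1573/0.244800 − 1.37/0.0767290 = 94.5968 − 17.8550 = 76.7418 atm
Ratio = 76.7418/83.6005 = 0.9180

P_vdW / P_ideal ≈ 0.9180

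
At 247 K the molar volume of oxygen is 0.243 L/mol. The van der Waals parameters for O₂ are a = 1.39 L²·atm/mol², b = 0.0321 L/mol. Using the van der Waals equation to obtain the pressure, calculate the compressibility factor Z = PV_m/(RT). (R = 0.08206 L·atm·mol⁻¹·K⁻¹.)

P = RT/(V_m − b) − a/V_m² = (0.08206)(247)/(0.243 − 0.0321) − 1.39/(0.243)²
  = 20.269/0.21090 − 23.540 = 96.107 − 23.540 = 72.567 atm
Z = PV_m/(RT) = (72.567)(0.243)/((0.08206)(247)) = 17.634/20.269 = 0.8700

Z ≈ 0.8700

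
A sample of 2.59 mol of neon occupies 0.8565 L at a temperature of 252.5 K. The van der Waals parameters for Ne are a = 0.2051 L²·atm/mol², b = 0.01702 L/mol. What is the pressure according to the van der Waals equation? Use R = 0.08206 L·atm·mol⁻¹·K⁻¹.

P ≈ 64.18 atm

P = nRT/(V − nb) − a n²/V²
nRT/(V − nb) = (2.59)(0.08206)(252.5)/(0.8565 − 2.59×0.01702) = 53.665/0.81242 = 66.056 atm
a n²/V² = (0.2051)(2.59)²/(0.8565)² = 1.8755 atm
P = 66.056 − 1.8755 = 64.18 atm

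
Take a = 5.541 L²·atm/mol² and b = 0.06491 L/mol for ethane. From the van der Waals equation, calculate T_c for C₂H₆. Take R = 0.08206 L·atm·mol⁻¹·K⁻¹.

T_c ≈ 308.2 K

For a van der Waals gas, T_c = 8a/(27Rb).
T_c = 8×5.541/(27×0.08206×0.06491) = 44.328/0.14382 = 308.2 K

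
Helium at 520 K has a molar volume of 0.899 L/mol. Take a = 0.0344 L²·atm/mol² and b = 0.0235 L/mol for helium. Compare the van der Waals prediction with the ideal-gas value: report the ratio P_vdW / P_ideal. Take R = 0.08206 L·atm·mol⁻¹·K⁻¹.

P_vdW / P_ideal ≈ 1.026

Ideal: P_ideal = RT/V_m = (0.08206)(520)/0.899 = 47.4652 atm
vdW: P = RT/(V_m − b) − a/V_m² = 42.6712/0.875500 − 0.0344/0.808201 = 48.7392 − 0.0425637 = 48.6966 atm
Ratio = 48.6966/47.4652 = 1.026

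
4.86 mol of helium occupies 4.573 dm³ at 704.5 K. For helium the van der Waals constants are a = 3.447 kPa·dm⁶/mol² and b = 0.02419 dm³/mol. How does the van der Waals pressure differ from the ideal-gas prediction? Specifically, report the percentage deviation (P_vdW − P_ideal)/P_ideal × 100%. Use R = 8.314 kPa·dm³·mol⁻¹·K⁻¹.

Ideal: P_ideal = nRT/V = (4.86)(8.314)(704.5)/4.573 = 6224.81 kPa
vdW: P = nRT/(V − nb) − a n²/V² = 28466.1/4.45544 − 81.4168/20.9123 = 6389.07 − 3.89325 = 6385.18 kPa
% deviation = (6385.18 − 6224.81)/6224.81 × 100% = 2.58%

2.58 %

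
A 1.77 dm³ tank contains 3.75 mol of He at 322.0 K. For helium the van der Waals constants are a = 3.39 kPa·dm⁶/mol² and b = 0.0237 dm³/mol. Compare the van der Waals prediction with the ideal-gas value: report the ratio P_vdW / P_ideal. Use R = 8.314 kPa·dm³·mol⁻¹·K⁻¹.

P_vdW / P_ideal ≈ 1.050

Ideal: P_ideal = nRT/V = (3.75)(8.314)(322.0)/1.77 = 5671.84 kPa
vdW: P = nRT/(V − nb) − a n²/V² = 10039.2/1.68113 − 47.6719/3.13290 = 5971.70 − 15.2165 = 5956.48 kPa
Ratio = 5956.48/5671.84 = 1.050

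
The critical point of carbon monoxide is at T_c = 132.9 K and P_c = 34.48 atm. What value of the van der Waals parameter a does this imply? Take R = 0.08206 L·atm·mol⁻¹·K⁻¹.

From T_c = 8a/(27Rb) and P_c = a/(27b²): a = 27 R² T_c²/(64 P_c).
a = 27×(0.08206)²×(132.9)²/(64×34.48) = 3211.3/2206.7 = 1.455 L²·atm/mol²

a ≈ 1.455 L²·atm/mol²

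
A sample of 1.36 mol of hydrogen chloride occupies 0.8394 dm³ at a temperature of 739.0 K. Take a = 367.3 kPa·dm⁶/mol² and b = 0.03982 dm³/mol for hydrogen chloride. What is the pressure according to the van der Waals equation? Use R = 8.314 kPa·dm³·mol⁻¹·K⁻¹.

P = nRT/(V − nb) − a n²/V²
nRT/(V − nb) = (1.36)(8.314)(739.0)/(0.8394 − 1.36×0.03982) = 8355.9/0.78524 = 10641 kPa
a n²/V² = (367.3)(1.36)²/(0.8394)² = 964.19 kPa
P = 10641 − 964.19 = 9677 kPa

P ≈ 9677 kPa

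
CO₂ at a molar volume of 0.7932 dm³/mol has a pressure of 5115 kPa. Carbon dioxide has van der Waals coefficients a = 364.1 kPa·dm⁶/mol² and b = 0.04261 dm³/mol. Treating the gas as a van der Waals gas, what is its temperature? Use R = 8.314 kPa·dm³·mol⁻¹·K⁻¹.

T ≈ 514.0 K

T = (P + a/V_m²)(V_m − b)/R
P + a/V_m² = 5115 + 364.1/(0.7932)² = 5693.7 kPa
V_m − b = 0.7932 − 0.04261 = 0.75059 dm³/mol
T = (5693.7)(0.75059)/8.314 = 514.0 K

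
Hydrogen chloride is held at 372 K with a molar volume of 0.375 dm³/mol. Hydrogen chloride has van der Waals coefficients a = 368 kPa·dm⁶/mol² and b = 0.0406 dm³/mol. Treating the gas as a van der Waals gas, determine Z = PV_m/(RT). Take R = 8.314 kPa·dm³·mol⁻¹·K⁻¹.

Z ≈ 0.8041

P = RT/(V_m − b) − a/V_m² = (8.314)(372)/(0.375 − 0.0406) − 368/(0.375)²
  = 3092.8/0.33440 − 2616.9 = 9248.8 − 2616.9 = 6631.9 kPa
Z = PV_m/(RT) = (6631.9)(0.375)/((8.314)(372)) = 2487.0/3092.8 = 0.8041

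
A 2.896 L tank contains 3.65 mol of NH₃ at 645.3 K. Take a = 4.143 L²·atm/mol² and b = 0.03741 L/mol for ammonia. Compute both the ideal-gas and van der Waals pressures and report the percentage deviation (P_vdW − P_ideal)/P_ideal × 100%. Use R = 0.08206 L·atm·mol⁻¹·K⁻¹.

Ideal: P_ideal = nRT/V = (3.65)(0.08206)(645.3)/2.896 = 66.7402 atm
vdW: P = nRT/(V − nb) − a n²/V² = 193.280/2.75945 − 55.1951/8.38682 = 70.0429 − 6.58117 = 63.4617 atm
% deviation = (63.4617 − 66.7402)/66.7402 × 100% = -4.91%

-4.91 %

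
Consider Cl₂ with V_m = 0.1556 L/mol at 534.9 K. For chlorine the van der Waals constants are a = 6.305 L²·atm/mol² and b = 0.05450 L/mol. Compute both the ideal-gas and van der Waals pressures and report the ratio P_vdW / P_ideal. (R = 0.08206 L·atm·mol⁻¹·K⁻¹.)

Ideal: P_ideal = RT/V_m = (0.08206)(534.9)/0.1556 = 282.094 atm
vdW: P = RT/(V_m − b) − a/V_m² = 43.8939/0.101100 − 6.305/0.0242114 = 434.163 − 260.415 = 173.748 atm
Ratio = 173.748/282.094 = 0.6159

P_vdW / P_ideal ≈ 0.6159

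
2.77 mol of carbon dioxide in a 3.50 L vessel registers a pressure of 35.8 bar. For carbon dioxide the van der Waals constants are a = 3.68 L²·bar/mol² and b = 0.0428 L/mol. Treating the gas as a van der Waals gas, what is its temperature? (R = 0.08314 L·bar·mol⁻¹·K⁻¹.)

T = (P + a n²/V²)(V − nb)/(nR)
P + a n²/V² = 35.8 + (3.68)(2.77)²/(3.50)² = 38.105 bar
V − nb = 3.50 − (2.77)(0.0428) = 3.3814 L
T = (38.105)(3.3814)/((2.77)(0.08314)) = 559.5 K

T ≈ 559.5 K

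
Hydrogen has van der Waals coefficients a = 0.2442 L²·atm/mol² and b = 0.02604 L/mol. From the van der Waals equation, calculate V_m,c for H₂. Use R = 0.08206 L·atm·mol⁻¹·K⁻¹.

V_m,c ≈ 0.07812 L/mol

For a van der Waals gas, V_m,c = 3b.
V_m,c = 3×0.02604 = 0.07812 L/mol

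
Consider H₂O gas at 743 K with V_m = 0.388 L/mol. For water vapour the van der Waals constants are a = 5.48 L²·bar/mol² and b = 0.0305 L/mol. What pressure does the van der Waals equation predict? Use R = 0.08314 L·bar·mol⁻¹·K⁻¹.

P = RT/(V_m − b) − a/V_m²
RT/(V_m − b) = (0.08314)(743)/(0.388 − 0.0305) = 61.773/0.35750 = 172.79 bar
a/V_m² = 5.48/(0.388)² = 36.401 bar
P = 172.79 − 36.401 = 136.4 bar

P ≈ 136.4 bar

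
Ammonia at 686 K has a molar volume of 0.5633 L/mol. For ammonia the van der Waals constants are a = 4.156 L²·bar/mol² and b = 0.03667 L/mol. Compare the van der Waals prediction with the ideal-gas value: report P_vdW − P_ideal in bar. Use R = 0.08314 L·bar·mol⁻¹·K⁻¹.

Ideal: P_ideal = RT/V_m = (0.08314)(686)/0.5633 = 101.250 bar
vdW: P = RT/(V_m − b) − a/V_m² = 57.0340/0.526630 − 4.156/0.317307 = 108.300 − 13.0977 = 95.202 bar
ΔP = 95.202 − 101.250 = -6.05 bar

ΔP ≈ -6.05 bar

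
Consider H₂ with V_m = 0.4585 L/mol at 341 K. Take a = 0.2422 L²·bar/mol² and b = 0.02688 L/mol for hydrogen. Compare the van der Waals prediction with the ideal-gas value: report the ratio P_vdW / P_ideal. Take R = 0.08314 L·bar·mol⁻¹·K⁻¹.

Ideal: P_ideal = RT/V_m = (0.08314)(341)/0.4585 = 61.8337 bar
vdW: P = RT/(V_m − b) − a/V_m² = 28.3507/0.431620 − 0.2422/0.210222 = 65.6844 − 1.15212 = 64.5323 bar
Ratio = 64.5323/61.8337 = 1.044

P_vdW / P_ideal ≈ 1.044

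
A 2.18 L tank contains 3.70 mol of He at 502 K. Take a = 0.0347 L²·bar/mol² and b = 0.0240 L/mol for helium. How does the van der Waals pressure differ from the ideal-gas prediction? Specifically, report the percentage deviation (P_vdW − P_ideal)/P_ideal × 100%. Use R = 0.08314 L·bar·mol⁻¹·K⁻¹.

4.11 %

Ideal: P_ideal = nRT/V = (3.70)(0.08314)(502)/2.18 = 70.8368 bar
vdW: P = nRT/(V − nb) − a n²/V² = 154.424/2.09120 − 0.475043/4.75240 = 73.8447 − 0.0999585 = 73.7447 bar
% deviation = (73.7447 − 70.8368)/70.8368 × 100% = 4.11%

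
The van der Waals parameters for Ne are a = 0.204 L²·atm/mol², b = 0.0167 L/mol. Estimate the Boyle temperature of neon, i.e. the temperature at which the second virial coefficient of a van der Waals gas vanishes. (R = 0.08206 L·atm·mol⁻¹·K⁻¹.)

T_B ≈ 148.9 K

For a van der Waals gas the second virial coefficient B₂ = b − a/(RT) vanishes at T_B = a/(Rb).
T_B = 0.204/(0.08206×0.0167) = 0.204/0.0013704 = 148.9 K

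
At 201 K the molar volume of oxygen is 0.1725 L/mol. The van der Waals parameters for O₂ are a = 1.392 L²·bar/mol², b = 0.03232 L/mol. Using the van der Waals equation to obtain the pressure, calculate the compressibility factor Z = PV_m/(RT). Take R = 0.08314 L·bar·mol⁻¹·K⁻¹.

P = RT/(V_m − b) − a/V_m² = (0.08314)(201)/(0.1725 − 0.03232) − 1.392/(0.1725)²
  = 16.711/0.14018 − 46.780 = 119.21 − 46.780 = 72.43 bar
Z = PV_m/(RT) = (72.43)(0.1725)/((0.08314)(201)) = 12.494/16.711 = 0.7477

Z ≈ 0.7477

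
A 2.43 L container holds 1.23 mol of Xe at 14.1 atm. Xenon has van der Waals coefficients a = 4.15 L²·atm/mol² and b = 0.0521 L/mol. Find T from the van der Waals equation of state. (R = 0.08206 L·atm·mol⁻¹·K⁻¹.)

T ≈ 355.4 K

T = (P + a n²/V²)(V − nb)/(nR)
P + a n²/V² = 14.1 + (4.15)(1.23)²/(2.43)² = 15.163 atm
V − nb = 2.43 − (1.23)(0.0521) = 2.3659 L
T = (15.163)(2.3659)/((1.23)(0.08206)) = 355.4 K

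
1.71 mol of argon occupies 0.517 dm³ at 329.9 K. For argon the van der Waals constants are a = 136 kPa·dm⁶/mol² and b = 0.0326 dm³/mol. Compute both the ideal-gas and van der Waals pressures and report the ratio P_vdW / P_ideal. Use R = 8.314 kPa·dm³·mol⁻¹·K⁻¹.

Ideal: P_ideal = nRT/V = (1.71)(8.314)(329.9)/0.517 = 9071.89 kPa
vdW: P = nRT/(V − nb) − a n²/V² = 4690.17/0.461254 − 397.678/0.267289 = 10168.3 − 1487.82 = 8680.5 kPa
Ratio = 8680.5/9071.89 = 0.9569

P_vdW / P_ideal ≈ 0.9569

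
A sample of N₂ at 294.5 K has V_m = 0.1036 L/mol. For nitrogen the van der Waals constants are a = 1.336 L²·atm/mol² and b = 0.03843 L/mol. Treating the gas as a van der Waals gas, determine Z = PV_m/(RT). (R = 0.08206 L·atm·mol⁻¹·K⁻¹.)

P = RT/(V_m − b) − a/V_m² = (0.08206)(294.5)/(0.1036 − 0.03843) − 1.336/(0.1036)²
  = 24.167/0.065170 − 124.48 = 370.83 − 124.48 = 246.35 atm
Z = PV_m/(RT) = (246.35)(0.1036)/((0.08206)(294.5)) = 25.522/24.167 = 1.056

Z ≈ 1.056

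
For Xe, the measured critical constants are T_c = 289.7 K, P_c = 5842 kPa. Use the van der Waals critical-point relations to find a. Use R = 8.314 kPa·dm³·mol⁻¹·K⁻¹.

a ≈ 418.9 kPa·dm⁶/mol²

From T_c = 8a/(27Rb) and P_c = a/(27b²): a = 27 R² T_c²/(64 P_c).
a = 27×(8.314)²×(289.7)²/(64×5842) = 156632109/373888 = 418.9 kPa·dm⁶/mol²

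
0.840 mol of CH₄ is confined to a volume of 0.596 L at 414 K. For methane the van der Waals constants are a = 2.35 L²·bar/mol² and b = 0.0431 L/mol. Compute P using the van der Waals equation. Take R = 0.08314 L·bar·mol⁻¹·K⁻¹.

P ≈ 46.98 bar

P = nRT/(V − nb) − a n²/V²
nRT/(V − nb) = (0.840)(0.08314)(414)/(0.596 − 0.840×0.0431) = 28.913/0.55980 = 51.649 bar
a n²/V² = (2.35)(0.840)²/(0.596)² = 4.6680 bar
P = 51.649 − 4.6680 = 46.98 bar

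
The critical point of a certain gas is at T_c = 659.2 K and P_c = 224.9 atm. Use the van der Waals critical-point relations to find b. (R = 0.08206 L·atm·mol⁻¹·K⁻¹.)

From T_c = 8a/(27Rb) and P_c = a/(27b²): b = R T_c/(8 P_c).
b = (0.08206)(659.2)/(8×224.9) = 54.094/1799.2 = 0.03007 L/mol

b ≈ 0.03007 L/mol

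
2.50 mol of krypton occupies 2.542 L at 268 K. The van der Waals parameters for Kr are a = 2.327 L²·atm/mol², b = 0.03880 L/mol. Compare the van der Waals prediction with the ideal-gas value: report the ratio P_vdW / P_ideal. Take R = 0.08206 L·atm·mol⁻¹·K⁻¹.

P_vdW / P_ideal ≈ 0.9356

Ideal: P_ideal = nRT/V = (2.50)(0.08206)(268)/2.542 = 21.6287 atm
vdW: P = nRT/(V − nb) − a n²/V² = 54.9802/2.44500 − 14.5438/6.46176 = 22.4868 − 2.25075 = 20.2361 atm
Ratio = 20.2361/21.6287 = 0.9356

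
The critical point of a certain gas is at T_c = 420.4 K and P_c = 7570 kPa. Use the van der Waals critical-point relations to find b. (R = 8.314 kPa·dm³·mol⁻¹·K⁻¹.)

From T_c = 8a/(27Rb) and P_c = a/(27b²): b = R T_c/(8 P_c).
b = (8.314)(420.4)/(8×7570) = 3495.2/60560 = 0.05771 dm³/mol

b ≈ 0.05771 dm³/mol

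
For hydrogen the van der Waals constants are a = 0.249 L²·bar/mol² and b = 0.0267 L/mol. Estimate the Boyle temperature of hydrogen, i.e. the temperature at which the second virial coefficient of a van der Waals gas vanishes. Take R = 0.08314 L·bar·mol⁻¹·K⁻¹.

T_B ≈ 112.2 K

For a van der Waals gas the second virial coefficient B₂ = b − a/(RT) vanishes at T_B = a/(Rb).
T_B = 0.249/(0.08314×0.0267) = 0.249/0.0022198 = 112.2 K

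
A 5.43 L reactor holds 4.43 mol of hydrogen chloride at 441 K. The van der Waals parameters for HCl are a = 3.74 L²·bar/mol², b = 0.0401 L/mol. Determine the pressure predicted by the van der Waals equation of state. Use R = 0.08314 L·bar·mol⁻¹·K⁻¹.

P = nRT/(V − nb) − a n²/V²
nRT/(V − nb) = (4.43)(0.08314)(441)/(5.43 − 4.43×0.0401) = 162.42/5.2524 = 30.923 bar
a n²/V² = (3.74)(4.43)²/(5.43)² = 2.4893 bar
P = 30.923 − 2.4893 = 28.43 bar

P ≈ 28.43 bar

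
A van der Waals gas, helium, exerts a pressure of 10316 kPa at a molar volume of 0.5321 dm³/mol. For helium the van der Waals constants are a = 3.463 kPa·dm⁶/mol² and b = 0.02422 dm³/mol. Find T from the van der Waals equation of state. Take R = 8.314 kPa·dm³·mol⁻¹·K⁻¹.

T ≈ 630.9 K

T = (P + a/V_m²)(V_m − b)/R
P + a/V_m² = 10316 + 3.463/(0.5321)² = 10328 kPa
V_m − b = 0.5321 − 0.02422 = 0.50788 dm³/mol
T = (10328)(0.50788)/8.314 = 630.9 K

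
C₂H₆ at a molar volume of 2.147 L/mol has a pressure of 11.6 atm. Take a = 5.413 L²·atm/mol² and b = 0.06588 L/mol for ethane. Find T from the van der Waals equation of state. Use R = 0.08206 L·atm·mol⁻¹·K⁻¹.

T ≈ 324.0 K

T = (P + a/V_m²)(V_m − b)/R
P + a/V_m² = 11.6 + 5.413/(2.147)² = 12.774 atm
V_m − b = 2.147 − 0.06588 = 2.0811 L/mol
T = (12.774)(2.0811)/0.08206 = 324.0 K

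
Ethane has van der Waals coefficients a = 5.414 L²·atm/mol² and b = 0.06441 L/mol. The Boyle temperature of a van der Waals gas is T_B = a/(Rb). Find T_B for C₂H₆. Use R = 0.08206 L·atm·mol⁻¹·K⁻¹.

For a van der Waals gas the second virial coefficient B₂ = b − a/(RT) vanishes at T_B = a/(Rb).
T_B = 5.414/(0.08206×0.06441) = 5.414/0.0052855 = 1024 K

T_B ≈ 1024 K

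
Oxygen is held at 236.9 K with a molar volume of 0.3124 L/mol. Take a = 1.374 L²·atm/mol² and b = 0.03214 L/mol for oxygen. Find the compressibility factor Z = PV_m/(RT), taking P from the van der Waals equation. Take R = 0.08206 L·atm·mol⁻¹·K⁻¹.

P = RT/(V_m − b) − a/V_m² = (0.08206)(236.9)/(0.3124 − 0.03214) − 1.374/(0.3124)²
  = 19.440/0.28026 − 14.079 = 69.364 − 14.079 = 55.285 atm
Z = PV_m/(RT) = (55.285)(0.3124)/((0.08206)(236.9)) = 17.271/19.440 = 0.8884

Z ≈ 0.8884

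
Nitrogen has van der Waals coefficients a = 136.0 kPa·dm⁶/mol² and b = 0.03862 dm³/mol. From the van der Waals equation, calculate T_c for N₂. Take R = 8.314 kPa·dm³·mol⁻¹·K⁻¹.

T_c ≈ 125.5 K

For a van der Waals gas, T_c = 8a/(27Rb).
T_c = 8×136.0/(27×8.314×0.03862) = 1088.0/8.6693 = 125.5 K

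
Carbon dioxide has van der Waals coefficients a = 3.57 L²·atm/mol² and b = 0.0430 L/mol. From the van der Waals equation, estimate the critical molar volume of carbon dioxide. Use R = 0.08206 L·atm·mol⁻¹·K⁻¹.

For a van der Waals gas, V_m,c = 3b.
V_m,c = 3×0.0430 = 0.1290 L/mol

V_m,c ≈ 0.1290 L/mol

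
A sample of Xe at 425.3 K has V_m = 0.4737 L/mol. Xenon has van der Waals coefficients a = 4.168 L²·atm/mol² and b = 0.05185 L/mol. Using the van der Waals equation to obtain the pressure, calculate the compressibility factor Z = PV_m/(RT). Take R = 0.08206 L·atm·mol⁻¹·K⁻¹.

P = RT/(V_m − b) − a/V_m² = (0.08206)(425.3)/(0.4737 − 0.05185) − 4.168/(0.4737)²
  = 34.900/0.42185 − 18.575 = 82.731 − 18.575 = 64.156 atm
Z = PV_m/(RT) = (64.156)(0.4737)/((0.08206)(425.3)) = 30.391/34.900 = 0.8708

Z ≈ 0.8708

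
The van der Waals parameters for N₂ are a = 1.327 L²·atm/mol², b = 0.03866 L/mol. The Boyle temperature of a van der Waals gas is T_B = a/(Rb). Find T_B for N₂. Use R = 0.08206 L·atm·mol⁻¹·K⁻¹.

T_B ≈ 418.3 K

For a van der Waals gas the second virial coefficient B₂ = b − a/(RT) vanishes at T_B = a/(Rb).
T_B = 1.327/(0.08206×0.03866) = 1.327/0.0031724 = 418.3 K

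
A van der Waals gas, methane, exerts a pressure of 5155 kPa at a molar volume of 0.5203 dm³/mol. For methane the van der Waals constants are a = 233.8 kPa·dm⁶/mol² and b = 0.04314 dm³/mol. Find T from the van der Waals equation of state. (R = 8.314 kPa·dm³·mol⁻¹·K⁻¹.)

T ≈ 345.4 K

T = (P + a/V_m²)(V_m − b)/R
P + a/V_m² = 5155 + 233.8/(0.5203)² = 6018.6 kPa
V_m − b = 0.5203 − 0.04314 = 0.47716 dm³/mol
T = (6018.6)(0.47716)/8.314 = 345.4 K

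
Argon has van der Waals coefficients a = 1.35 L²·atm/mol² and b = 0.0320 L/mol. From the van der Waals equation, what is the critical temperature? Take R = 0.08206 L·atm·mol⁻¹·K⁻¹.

For a van der Waals gas, T_c = 8a/(27Rb).
T_c = 8×1.35/(27×0.08206×0.0320) = 10.800/0.070900 = 152.3 K

T_c ≈ 152.3 K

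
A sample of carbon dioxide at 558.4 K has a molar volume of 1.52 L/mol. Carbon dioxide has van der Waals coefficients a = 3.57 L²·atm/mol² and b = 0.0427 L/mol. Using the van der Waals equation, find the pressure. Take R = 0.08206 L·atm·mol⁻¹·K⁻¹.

P ≈ 29.47 atm

P = RT/(V_m − b) − a/V_m²
RT/(V_m − b) = (0.08206)(558.4)/(1.52 − 0.0427) = 45.822/1.4773 = 31.017 atm
a/V_m² = 3.57/(1.52)² = 1.5452 atm
P = 31.017 − 1.5452 = 29.47 atm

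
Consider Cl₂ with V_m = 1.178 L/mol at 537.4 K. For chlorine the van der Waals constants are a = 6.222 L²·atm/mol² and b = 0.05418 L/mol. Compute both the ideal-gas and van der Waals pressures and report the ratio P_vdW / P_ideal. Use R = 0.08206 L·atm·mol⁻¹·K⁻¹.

P_vdW / P_ideal ≈ 0.9284

Ideal: P_ideal = RT/V_m = (0.08206)(537.4)/1.178 = 37.4355 atm
vdW: P = RT/(V_m − b) − a/V_m² = 44.0990/1.12382 − 6.222/1.38768 = 39.2403 − 4.48374 = 34.7566 atm
Ratio = 34.7566/37.4355 = 0.9284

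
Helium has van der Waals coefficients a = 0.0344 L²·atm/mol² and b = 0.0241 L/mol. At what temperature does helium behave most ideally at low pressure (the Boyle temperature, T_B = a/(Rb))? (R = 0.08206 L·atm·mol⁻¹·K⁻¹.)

For a van der Waals gas the second virial coefficient B₂ = b − a/(RT) vanishes at T_B = a/(Rb).
T_B = 0.0344/(0.08206×0.0241) = 0.0344/0.0019776 = 17.39 K

T_B ≈ 17.39 K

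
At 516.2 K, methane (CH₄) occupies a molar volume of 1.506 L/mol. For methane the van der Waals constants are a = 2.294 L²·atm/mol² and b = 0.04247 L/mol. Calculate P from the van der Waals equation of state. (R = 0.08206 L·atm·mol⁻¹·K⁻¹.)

P ≈ 27.93 atm

P = RT/(V_m − b) − a/V_m²
RT/(V_m − b) = (0.08206)(516.2)/(1.506 − 0.04247) = 42.359/1.4635 = 28.944 atm
a/V_m² = 2.294/(1.506)² = 1.0114 atm
P = 28.944 − 1.0114 = 27.93 atm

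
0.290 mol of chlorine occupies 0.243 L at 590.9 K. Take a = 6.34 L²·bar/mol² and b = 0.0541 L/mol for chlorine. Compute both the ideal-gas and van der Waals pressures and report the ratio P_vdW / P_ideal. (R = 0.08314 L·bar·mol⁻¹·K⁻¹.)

Ideal: P_ideal = nRT/V = (0.290)(0.08314)(590.9)/0.243 = 58.6294 bar
vdW: P = nRT/(V − nb) − a n²/V² = 14.2470/0.227311 − 0.533194/0.0590490 = 62.6762 − 9.02969 = 53.6465 bar
Ratio = 53.6465/58.6294 = 0.9150

P_vdW / P_ideal ≈ 0.9150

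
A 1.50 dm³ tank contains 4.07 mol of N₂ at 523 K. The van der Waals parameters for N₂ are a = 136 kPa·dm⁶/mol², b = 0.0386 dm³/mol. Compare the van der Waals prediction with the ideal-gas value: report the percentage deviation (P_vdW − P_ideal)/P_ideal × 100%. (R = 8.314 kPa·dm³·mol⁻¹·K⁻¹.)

Ideal: P_ideal = nRT/V = (4.07)(8.314)(523)/1.50 = 11798.2 kPa
vdW: P = nRT/(V − nb) − a n²/V² = 17697.3/1.34290 − 2252.83/2.25000 = 13178.4 − 1001.26 = 12177.1 kPa
% deviation = (12177.1 − 11798.2)/11798.2 × 100% = 3.21%

3.21 %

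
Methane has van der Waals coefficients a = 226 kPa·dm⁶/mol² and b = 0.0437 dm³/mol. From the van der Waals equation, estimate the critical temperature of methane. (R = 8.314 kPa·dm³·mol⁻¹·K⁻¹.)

T_c ≈ 184.3 K

For a van der Waals gas, T_c = 8a/(27Rb).
T_c = 8×226/(27×8.314×0.0437) = 1808.0/9.8097 = 184.3 K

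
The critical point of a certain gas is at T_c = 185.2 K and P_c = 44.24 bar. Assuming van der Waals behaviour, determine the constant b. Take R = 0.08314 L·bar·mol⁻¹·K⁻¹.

From T_c = 8a/(27Rb) and P_c = a/(27b²): b = R T_c/(8 P_c).
b = (0.08314)(185.2)/(8×44.24) = 15.398/353.92 = 0.04351 L/mol

b ≈ 0.04351 L/mol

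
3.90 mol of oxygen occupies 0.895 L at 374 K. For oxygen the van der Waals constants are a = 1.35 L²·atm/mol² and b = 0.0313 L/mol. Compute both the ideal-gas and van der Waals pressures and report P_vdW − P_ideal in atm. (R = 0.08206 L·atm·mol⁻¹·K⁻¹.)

ΔP ≈ -4.51 atm

Ideal: P_ideal = nRT/V = (3.90)(0.08206)(374)/0.895 = 133.735 atm
vdW: P = nRT/(V − nb) − a n²/V² = 119.693/0.772930 − 20.5335/0.801025 = 154.856 − 25.6340 = 129.222 atm
ΔP = 129.222 − 133.735 = -4.51 atm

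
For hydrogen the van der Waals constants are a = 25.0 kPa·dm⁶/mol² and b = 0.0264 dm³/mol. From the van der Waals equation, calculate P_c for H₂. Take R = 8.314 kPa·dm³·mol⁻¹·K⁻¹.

P_c ≈ 1329 kPa

For a van der Waals gas, P_c = a/(27b²).
P_c = 25.0/(27×(0.0264)²) = 25.0/0.018818 = 1329 kPa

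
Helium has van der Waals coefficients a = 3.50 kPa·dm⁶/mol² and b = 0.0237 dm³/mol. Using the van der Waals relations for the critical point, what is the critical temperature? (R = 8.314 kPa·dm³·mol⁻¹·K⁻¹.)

T_c ≈ 5.263 K

For a van der Waals gas, T_c = 8a/(27Rb).
T_c = 8×3.50/(27×8.314×0.0237) = 28.000/5.3201 = 5.263 K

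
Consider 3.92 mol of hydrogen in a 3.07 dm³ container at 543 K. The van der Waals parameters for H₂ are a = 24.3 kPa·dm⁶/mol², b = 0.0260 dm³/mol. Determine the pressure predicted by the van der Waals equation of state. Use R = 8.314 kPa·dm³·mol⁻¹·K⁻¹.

P = nRT/(V − nb) − a n²/V²
nRT/(V − nb) = (3.92)(8.314)(543)/(3.07 − 3.92×0.0260) = 17697/2.9681 = 5962.4 kPa
a n²/V² = (24.3)(3.92)²/(3.07)² = 39.619 kPa
P = 5962.4 − 39.619 = 5923 kPa

P ≈ 5923 kPa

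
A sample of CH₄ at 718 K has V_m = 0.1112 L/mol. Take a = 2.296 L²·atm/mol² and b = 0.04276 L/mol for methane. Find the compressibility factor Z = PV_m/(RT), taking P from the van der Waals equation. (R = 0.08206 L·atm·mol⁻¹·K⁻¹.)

P = RT/(V_m − b) − a/V_m² = (0.08206)(718)/(0.1112 − 0.04276) − 2.296/(0.1112)²
  = 58.919/0.068440 − 185.68 = 860.89 − 185.68 = 675.21 atm
Z = PV_m/(RT) = (675.21)(0.1112)/((0.08206)(718)) = 75.083/58.919 = 1.274

Z ≈ 1.274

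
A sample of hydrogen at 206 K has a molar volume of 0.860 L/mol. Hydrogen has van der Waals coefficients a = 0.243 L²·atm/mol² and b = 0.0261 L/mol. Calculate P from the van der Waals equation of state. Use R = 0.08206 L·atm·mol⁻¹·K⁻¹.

P = RT/(V_m − b) − a/V_m²
RT/(V_m − b) = (0.08206)(206)/(0.860 − 0.0261) = 16.904/0.83390 = 20.271 atm
a/V_m² = 0.243/(0.860)² = 0.32856 atm
P = 20.271 − 0.32856 = 19.94 atm

P ≈ 19.94 atm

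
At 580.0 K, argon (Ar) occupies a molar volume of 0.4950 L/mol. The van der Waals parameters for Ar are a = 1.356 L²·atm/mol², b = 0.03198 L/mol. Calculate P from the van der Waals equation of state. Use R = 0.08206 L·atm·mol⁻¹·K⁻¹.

P ≈ 97.26 atm

P = RT/(V_m − b) − a/V_m²
RT/(V_m − b) = (0.08206)(580.0)/(0.4950 − 0.03198) = 47.595/0.46302 = 102.79 atm
a/V_m² = 1.356/(0.4950)² = 5.5341 atm
P = 102.79 − 5.5341 = 97.26 atm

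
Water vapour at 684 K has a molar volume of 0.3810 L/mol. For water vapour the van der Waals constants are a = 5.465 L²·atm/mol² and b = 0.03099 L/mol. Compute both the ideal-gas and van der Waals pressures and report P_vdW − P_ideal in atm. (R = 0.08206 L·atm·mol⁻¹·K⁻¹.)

ΔP ≈ -24.60 atm

Ideal: P_ideal = RT/V_m = (0.08206)(684)/0.3810 = 147.320 atm
vdW: P = RT/(V_m − b) − a/V_m² = 56.1290/0.350010 − 5.465/0.145161 = 160.364 − 37.6479 = 122.716 atm
ΔP = 122.716 − 147.320 = -24.60 atm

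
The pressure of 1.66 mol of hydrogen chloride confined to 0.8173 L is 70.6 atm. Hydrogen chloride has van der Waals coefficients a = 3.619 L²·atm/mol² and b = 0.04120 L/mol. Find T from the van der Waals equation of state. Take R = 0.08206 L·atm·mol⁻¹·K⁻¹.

T ≈ 470.2 K

T = (P + a n²/V²)(V − nb)/(nR)
P + a n²/V² = 70.6 + (3.619)(1.66)²/(0.8173)² = 85.529 atm
V − nb = 0.8173 − (1.66)(0.04120) = 0.74891 L
T = (85.529)(0.74891)/((1.66)(0.08206)) = 470.2 K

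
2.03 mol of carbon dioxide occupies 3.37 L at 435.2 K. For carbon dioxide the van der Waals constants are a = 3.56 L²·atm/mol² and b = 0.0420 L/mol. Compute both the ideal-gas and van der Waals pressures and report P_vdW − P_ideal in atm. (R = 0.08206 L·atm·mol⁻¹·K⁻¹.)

Ideal: P_ideal = nRT/V = (2.03)(0.08206)(435.2)/3.37 = 21.5123 atm
vdW: P = nRT/(V − nb) − a n²/V² = 72.4964/3.28474 − 14.6704/11.3569 = 22.0707 − 1.29176 = 20.7789 atm
ΔP = 20.7789 − 21.5123 = -0.733 atm

ΔP ≈ -0.733 atm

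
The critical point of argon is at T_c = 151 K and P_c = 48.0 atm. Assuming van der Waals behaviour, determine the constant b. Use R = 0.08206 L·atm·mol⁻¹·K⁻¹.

From T_c = 8a/(27Rb) and P_c = a/(27b²): b = R T_c/(8 P_c).
b = (0.08206)(151)/(8×48.0) = 12.391/384.00 = 0.03227 L/mol

b ≈ 0.03227 L/mol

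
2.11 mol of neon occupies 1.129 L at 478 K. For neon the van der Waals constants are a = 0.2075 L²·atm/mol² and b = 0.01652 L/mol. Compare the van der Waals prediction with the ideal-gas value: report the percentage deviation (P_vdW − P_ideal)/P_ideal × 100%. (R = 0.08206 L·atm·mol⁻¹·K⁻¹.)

Ideal: P_ideal = nRT/V = (2.11)(0.08206)(478)/1.129 = 73.3074 atm
vdW: P = nRT/(V − nb) − a n²/V² = 82.7641/1.09414 − 0.923811/1.27464 = 75.6431 − 0.724762 = 74.9183 atm
% deviation = (74.9183 − 73.3074)/73.3074 × 100% = 2.20%

2.20 %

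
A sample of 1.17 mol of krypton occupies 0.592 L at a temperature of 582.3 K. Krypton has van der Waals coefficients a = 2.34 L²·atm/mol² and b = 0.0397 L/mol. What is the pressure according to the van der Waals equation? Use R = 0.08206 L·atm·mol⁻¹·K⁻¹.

P = nRT/(V − nb) − a n²/V²
nRT/(V − nb) = (1.17)(0.08206)(582.3)/(0.592 − 1.17×0.0397) = 55.907/0.54555 = 102.48 atm
a n²/V² = (2.34)(1.17)²/(0.592)² = 9.1400 atm
P = 102.48 − 9.1400 = 93.34 atm

P ≈ 93.34 atm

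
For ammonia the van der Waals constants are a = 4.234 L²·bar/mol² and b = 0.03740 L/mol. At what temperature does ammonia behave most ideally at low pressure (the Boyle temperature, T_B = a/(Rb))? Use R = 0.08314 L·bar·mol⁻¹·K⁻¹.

For a van der Waals gas the second virial coefficient B₂ = b − a/(RT) vanishes at T_B = a/(Rb).
T_B = 4.234/(0.08314×0.03740) = 4.234/0.0031094 = 1362 K

T_B ≈ 1362 K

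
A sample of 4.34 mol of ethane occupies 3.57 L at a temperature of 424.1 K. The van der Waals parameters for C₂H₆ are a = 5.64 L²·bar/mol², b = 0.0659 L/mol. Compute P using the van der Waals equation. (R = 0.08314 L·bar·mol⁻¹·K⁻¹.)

P = nRT/(V − nb) − a n²/V²
nRT/(V − nb) = (4.34)(0.08314)(424.1)/(3.57 − 4.34×0.0659) = 153.03/3.2840 = 46.599 bar
a n²/V² = (5.64)(4.34)²/(3.57)² = 8.3353 bar
P = 46.599 − 8.3353 = 38.26 bar

P ≈ 38.26 bar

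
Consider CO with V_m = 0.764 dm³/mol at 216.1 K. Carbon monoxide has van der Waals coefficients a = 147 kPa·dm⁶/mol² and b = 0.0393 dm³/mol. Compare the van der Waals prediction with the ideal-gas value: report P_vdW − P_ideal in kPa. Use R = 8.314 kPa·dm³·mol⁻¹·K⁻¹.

ΔP ≈ -124.3 kPa

Ideal: P_ideal = RT/V_m = (8.314)(216.1)/0.764 = 2351.64 kPa
vdW: P = RT/(V_m − b) − a/V_m² = 1796.66/0.724700 − 147/0.583696 = 2479.18 − 251.843 = 2227.34 kPa
ΔP = 2227.34 − 2351.64 = -124.3 kPa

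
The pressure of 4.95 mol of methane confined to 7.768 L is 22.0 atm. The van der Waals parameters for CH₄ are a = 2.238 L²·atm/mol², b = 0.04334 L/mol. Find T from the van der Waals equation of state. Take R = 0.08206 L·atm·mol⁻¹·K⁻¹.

T ≈ 426.0 K

T = (P + a n²/V²)(V − nb)/(nR)
P + a n²/V² = 22.0 + (2.238)(4.95)²/(7.768)² = 22.909 atm
V − nb = 7.768 − (4.95)(0.04334) = 7.5535 L
T = (22.909)(7.5535)/((4.95)(0.08206)) = 426.0 K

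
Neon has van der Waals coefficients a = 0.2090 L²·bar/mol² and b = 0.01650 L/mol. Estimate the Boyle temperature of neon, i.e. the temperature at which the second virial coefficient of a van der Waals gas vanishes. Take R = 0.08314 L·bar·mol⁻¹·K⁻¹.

T_B ≈ 152.4 K

For a van der Waals gas the second virial coefficient B₂ = b − a/(RT) vanishes at T_B = a/(Rb).
T_B = 0.2090/(0.08314×0.01650) = 0.2090/0.0013718 = 152.4 K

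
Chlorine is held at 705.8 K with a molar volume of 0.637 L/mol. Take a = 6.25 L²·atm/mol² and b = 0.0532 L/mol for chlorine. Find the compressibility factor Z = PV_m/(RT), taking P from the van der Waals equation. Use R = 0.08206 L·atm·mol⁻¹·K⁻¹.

P = RT/(V_m − b) − a/V_m² = (0.08206)(705.8)/(0.637 − 0.0532) − 6.25/(0.637)²
  = 57.918/0.58380 − 15.403 = 99.209 − 15.403 = 83.806 atm
Z = PV_m/(RT) = (83.806)(0.637)/((0.08206)(705.8)) = 53.384/57.918 = 0.9217

Z ≈ 0.9217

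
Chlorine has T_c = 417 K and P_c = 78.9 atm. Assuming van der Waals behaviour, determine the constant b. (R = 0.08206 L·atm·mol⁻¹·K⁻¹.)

b ≈ 0.05421 L/mol

From T_c = 8a/(27Rb) and P_c = a/(27b²): b = R T_c/(8 P_c).
b = (0.08206)(417)/(8×78.9) = 34.219/631.20 = 0.05421 L/mol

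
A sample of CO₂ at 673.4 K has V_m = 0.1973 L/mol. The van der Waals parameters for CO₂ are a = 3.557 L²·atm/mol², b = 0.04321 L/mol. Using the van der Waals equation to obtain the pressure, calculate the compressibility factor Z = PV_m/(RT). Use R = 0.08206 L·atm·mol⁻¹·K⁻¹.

P = RT/(V_m − b) − a/V_m² = (0.08206)(673.4)/(0.1973 − 0.04321) − 3.557/(0.1973)²
  = 55.259/0.15409 − 91.375 = 358.62 − 91.375 = 267.25 atm
Z = PV_m/(RT) = (267.25)(0.1973)/((0.08206)(673.4)) = 52.728/55.259 = 0.9542

Z ≈ 0.9542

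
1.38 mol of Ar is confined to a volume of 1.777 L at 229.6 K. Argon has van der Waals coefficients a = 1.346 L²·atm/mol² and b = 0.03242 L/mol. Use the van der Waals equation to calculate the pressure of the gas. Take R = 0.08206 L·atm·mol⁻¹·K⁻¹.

P ≈ 14.20 atm

P = nRT/(V − nb) − a n²/V²
nRT/(V − nb) = (1.38)(0.08206)(229.6)/(1.777 − 1.38×0.03242) = 26.001/1.7323 = 15.010 atm
a n²/V² = (1.346)(1.38)²/(1.777)² = 0.81176 atm
P = 15.010 − 0.81176 = 14.20 atm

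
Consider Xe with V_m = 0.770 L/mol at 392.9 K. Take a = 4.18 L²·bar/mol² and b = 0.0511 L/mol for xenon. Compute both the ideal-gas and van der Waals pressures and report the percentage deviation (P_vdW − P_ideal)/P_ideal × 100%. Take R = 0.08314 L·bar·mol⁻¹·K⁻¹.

-9.51 %

Ideal: P_ideal = RT/V_m = (0.08314)(392.9)/0.770 = 42.4230 bar
vdW: P = RT/(V_m − b) − a/V_m² = 32.6657/0.718900 − 4.18/0.592900 = 45.4384 − 7.05009 = 38.3883 bar
% deviation = (38.3883 − 42.4230)/42.4230 × 100% = -9.51%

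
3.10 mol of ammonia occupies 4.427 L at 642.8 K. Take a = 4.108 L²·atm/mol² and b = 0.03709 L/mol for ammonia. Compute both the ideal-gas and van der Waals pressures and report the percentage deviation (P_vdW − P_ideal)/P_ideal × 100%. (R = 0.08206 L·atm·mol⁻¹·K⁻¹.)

Ideal: P_ideal = nRT/V = (3.10)(0.08206)(642.8)/4.427 = 36.9368 atm
vdW: P = nRT/(V − nb) − a n²/V² = 163.519/4.31202 − 39.4779/19.5983 = 37.9217 − 2.01435 = 35.9074 atm
% deviation = (35.9074 − 36.9368)/36.9368 × 100% = -2.79%

-2.79 %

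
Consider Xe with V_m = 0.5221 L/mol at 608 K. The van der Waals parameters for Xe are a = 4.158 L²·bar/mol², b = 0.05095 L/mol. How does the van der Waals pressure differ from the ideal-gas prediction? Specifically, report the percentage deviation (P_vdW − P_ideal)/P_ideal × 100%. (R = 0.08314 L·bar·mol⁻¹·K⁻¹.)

Ideal: P_ideal = RT/V_m = (0.08314)(608)/0.5221 = 96.8188 bar
vdW: P = RT/(V_m − b) − a/V_m² = 50.5491/0.471150 − 4.158/0.272588 = 107.289 − 15.2538 = 92.035 bar
% deviation = (92.035 − 96.8188)/96.8188 × 100% = -4.94%

-4.94 %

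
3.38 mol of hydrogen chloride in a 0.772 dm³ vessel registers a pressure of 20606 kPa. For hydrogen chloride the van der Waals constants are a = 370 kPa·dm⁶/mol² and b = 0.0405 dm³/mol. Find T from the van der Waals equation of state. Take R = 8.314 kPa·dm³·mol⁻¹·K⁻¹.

T ≈ 626.0 K

T = (P + a n²/V²)(V − nb)/(nR)
P + a n²/V² = 20606 + (370)(3.38)²/(0.772)² = 27699 kPa
V − nb = 0.772 − (3.38)(0.0405) = 0.63511 dm³
T = (27699)(0.63511)/((3.38)(8.314)) = 626.0 K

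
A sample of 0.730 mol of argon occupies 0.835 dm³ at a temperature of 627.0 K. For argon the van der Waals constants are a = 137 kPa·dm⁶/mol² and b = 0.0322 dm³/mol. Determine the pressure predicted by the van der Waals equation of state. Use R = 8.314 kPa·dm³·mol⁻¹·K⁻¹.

P ≈ 4585 kPa

P = nRT/(V − nb) − a n²/V²
nRT/(V − nb) = (0.730)(8.314)(627.0)/(0.835 − 0.730×0.0322) = 3805.4/0.81149 = 4689.4 kPa
a n²/V² = (137)(0.730)²/(0.835)² = 104.71 kPa
P = 4689.4 − 104.71 = 4585 kPa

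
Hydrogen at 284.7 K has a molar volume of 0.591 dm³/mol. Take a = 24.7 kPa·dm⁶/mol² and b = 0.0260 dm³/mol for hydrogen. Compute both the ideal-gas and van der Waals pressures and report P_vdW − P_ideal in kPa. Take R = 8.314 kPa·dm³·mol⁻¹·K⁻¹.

Ideal: P_ideal = RT/V_m = (8.314)(284.7)/0.591 = 4005.07 kPa
vdW: P = RT/(V_m − b) − a/V_m² = 2367.00/0.565000 − 24.7/0.349281 = 4189.38 − 70.7167 = 4118.66 kPa
ΔP = 4118.66 − 4005.07 = 113.6 kPa

ΔP ≈ 113.6 kPa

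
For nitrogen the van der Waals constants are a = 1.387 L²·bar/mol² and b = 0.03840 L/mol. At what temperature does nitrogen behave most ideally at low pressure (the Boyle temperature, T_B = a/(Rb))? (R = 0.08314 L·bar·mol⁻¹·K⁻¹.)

T_B ≈ 434.4 K

For a van der Waals gas the second virial coefficient B₂ = b − a/(RT) vanishes at T_B = a/(Rb).
T_B = 1.387/(0.08314×0.03840) = 1.387/0.0031926 = 434.4 K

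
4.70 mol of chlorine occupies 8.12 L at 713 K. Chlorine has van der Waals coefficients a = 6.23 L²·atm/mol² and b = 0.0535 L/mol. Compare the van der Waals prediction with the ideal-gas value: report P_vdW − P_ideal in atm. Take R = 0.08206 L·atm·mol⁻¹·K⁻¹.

ΔP ≈ -1.005 atm

Ideal: P_ideal = nRT/V = (4.70)(0.08206)(713)/8.12 = 33.8659 atm
vdW: P = nRT/(V − nb) − a n²/V² = 274.991/7.86855 − 137.621/65.9344 = 34.9481 − 2.08724 = 32.8609 atm
ΔP = 32.8609 − 33.8659 = -1.005 atm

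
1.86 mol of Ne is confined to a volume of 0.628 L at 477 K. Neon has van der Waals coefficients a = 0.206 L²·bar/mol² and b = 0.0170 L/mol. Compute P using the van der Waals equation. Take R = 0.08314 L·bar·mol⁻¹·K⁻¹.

P ≈ 121.9 bar

P = nRT/(V − nb) − a n²/V²
nRT/(V − nb) = (1.86)(0.08314)(477)/(0.628 − 1.86×0.0170) = 73.763/0.59638 = 123.68 bar
a n²/V² = (0.206)(1.86)²/(0.628)² = 1.8071 bar
P = 123.68 − 1.8071 = 121.9 bar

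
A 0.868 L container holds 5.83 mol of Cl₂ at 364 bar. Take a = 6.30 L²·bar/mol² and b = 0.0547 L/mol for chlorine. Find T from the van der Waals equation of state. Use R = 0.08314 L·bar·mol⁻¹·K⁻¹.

T ≈ 734.3 K

T = (P + a n²/V²)(V − nb)/(nR)
P + a n²/V² = 364 + (6.30)(5.83)²/(0.868)² = 648.21 bar
V − nb = 0.868 − (5.83)(0.0547) = 0.54910 L
T = (648.21)(0.54910)/((5.83)(0.08314)) = 734.3 K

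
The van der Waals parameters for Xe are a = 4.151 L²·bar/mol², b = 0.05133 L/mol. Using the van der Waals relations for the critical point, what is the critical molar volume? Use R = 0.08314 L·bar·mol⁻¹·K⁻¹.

V_m,c ≈ 0.1540 L/mol

For a van der Waals gas, V_m,c = 3b.
V_m,c = 3×0.05133 = 0.1540 L/mol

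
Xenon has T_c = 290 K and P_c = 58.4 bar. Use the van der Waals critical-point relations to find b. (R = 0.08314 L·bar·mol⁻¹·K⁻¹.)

b ≈ 0.05161 L/mol

From T_c = 8a/(27Rb) and P_c = a/(27b²): b = R T_c/(8 P_c).
b = (0.08314)(290)/(8×58.4) = 24.111/467.20 = 0.05161 L/mol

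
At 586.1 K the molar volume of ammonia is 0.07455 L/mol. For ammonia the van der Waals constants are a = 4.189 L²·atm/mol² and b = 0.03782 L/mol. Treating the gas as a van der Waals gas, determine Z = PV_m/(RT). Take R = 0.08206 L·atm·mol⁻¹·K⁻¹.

Z ≈ 0.8614

P = RT/(V_m − b) − a/V_m² = (0.08206)(586.1)/(0.07455 − 0.03782) − 4.189/(0.07455)²
  = 48.095/0.036730 − 753.73 = 1309.4 − 753.73 = 555.7 atm
Z = PV_m/(RT) = (555.7)(0.07455)/((0.08206)(586.1)) = 41.427/48.095 = 0.8614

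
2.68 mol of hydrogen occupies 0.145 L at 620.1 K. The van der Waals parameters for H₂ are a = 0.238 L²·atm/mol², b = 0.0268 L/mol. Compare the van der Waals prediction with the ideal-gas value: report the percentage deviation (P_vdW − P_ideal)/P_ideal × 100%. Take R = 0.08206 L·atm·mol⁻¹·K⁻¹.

89.51 %

Ideal: P_ideal = nRT/V = (2.68)(0.08206)(620.1)/0.145 = 940.503 atm
vdW: P = nRT/(V − nb) − a n²/V² = 136.373/0.0731760 − 1.70941/0.0210250 = 1863.63 − 81.3037 = 1782.33 atm
% deviation = (1782.33 − 940.503)/940.503 × 100% = 89.51%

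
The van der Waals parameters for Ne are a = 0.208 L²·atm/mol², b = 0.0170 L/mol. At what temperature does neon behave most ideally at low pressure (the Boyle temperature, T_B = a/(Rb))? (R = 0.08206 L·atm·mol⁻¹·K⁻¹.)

For a van der Waals gas the second virial coefficient B₂ = b − a/(RT) vanishes at T_B = a/(Rb).
T_B = 0.208/(0.08206×0.0170) = 0.208/0.0013950 = 149.1 K

T_B ≈ 149.1 K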